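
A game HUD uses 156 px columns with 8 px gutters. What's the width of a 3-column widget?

Span of 3: 3·156 + 2·8 = 468 + 16 = 484 px.

484 px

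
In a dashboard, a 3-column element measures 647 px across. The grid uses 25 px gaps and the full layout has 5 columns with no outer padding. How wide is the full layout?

1095 px

3 columns + 2 gaps: 3c + 2·25 = 647.
3c = 647 − 50 = 597, so c = 199 px.
Total width: 5·199 + 4·25 = 1095 px.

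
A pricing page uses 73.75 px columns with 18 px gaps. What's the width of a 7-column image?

624.25 px

Span of 7: 7·73.75 + 6·18 = 516.25 + 108 = 624.25 px.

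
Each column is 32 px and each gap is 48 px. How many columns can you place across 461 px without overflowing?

k columns need k·32 + (k−1)·48 = k·80 − 48.
k·80 − 48 ≤ 461 → k ≤ 509 / 80 ≈ 6.36, so k = 6.

6 columns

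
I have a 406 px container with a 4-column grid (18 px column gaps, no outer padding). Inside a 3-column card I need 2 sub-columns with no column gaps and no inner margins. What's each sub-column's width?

4 columns + 3 column gaps: 4c + 3·18 = 406.
4c = 406 − 54 = 352, so c = 88 px.
3 columns plus 2 column gaps: 264 + 36 = 300 px.
With no column gaps, each column is 300/2 = 150 px.

150 px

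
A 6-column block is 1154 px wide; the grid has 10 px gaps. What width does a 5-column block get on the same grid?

960 px

6 columns + 5 gaps: 6c + 5·10 = 1154.
6c = 1154 − 50 = 1104, so c = 184 px.
Span of 5: 5·184 + 4·10 = 920 + 40 = 960 px.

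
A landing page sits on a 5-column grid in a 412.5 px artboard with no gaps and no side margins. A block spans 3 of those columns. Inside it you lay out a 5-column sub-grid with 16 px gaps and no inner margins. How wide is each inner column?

36.7 px

412.5 / 5 = 82.5 px per column.
With no gaps, 3 columns span 3·82.5 = 247.5 px.
247.5 − 4·16 = 183.5; ÷5 gives d = 36.7 px.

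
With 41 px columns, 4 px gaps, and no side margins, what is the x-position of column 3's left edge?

Each column+gutter stride is 45 px; with no margin, 2 of them is 90 px.

90 px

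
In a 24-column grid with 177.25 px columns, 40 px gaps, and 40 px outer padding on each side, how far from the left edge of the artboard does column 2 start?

257.25 px

Each column+gutter stride is 217.25 px; 1 of them past the 40 px margin is 40 + 217.25 = 257.25 px.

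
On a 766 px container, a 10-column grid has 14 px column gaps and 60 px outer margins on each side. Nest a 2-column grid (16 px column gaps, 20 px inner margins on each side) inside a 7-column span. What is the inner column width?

Outer content = 766 − 2·60 = 646 px.
646 − 9·14 = 520; ÷10 gives c = 52 px.
7 columns plus 6 column gaps: 364 + 84 = 448 px.
Inner content = 448 − 2·20 = 408 px.
2d + 1·16 = 408 → 2d = 392 → d = 196 px.

196 px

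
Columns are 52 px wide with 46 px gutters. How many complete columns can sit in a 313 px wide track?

3 columns

k columns need k·52 + (k−1)·46 = k·98 − 46.
k·98 − 46 ≤ 313 → k ≤ 359 / 98 ≈ 3.66, so k = 3.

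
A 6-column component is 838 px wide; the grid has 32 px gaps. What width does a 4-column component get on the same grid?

548 px

6c + 5·32 = 838 → 6c = 678 → c = 113 px.
4 columns plus 3 gaps: 452 + 96 = 548 px.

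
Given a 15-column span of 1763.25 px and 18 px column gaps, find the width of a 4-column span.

15 columns + 14 column gaps: 15c + 14·18 = 1763.25.
15c = 1763.25 − 252 = 1511.25, so c = 100.75 px.
4-column span = 4·100.75 + 3·18 = 457 px.

457 px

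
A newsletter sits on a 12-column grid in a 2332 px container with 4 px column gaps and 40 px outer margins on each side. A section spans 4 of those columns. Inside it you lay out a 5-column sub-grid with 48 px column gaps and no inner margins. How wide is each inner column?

111.2 px

Outer content = 2332 − 2·40 = 2252 px.
Subtracting 11 column gaps of 4 leaves 2208 for 12 columns, so c = 184 px.
4 columns plus 3 column gaps: 736 + 12 = 748 px.
5d + 4·48 = 748 → 5d = 556 → d = 111.2 px.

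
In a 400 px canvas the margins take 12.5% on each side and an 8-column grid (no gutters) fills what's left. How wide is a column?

37.5 px

Margins: 12.5% × 400 = 50 px each, so content = 400 − 100 = 300 px.
With no gutters, each column is 300/8 = 37.5 px.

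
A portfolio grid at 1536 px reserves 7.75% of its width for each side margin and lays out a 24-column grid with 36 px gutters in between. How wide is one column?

Each margin = 7.75% of 1536 = 119.04 px; content = 1536 − 2·119.04 = 1297.92 px.
Subtracting 23 gutters of 36 leaves 469.92 for 24 columns, so c = 19.58 px.

19.58 px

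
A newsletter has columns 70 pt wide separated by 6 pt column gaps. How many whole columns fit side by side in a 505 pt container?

k columns need k·70 + (k−1)·6 = k·76 − 6.
k·76 − 6 ≤ 505 → k ≤ 511 / 76 ≈ 6.72, so k = 6.

6 columns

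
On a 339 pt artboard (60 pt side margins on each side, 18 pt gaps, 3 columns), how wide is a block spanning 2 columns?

Take off 120 pt of margins, leaving 219 pt.
Subtracting 2 gaps of 18 leaves 183 for 3 columns, so c = 61 pt.
2 columns plus 1 gap: 122 + 18 = 140 pt.

140 pt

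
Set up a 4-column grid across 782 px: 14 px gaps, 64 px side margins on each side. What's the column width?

Subtract both margins: 782 − 2·64 = 654 px.
4 columns + 3 gaps: 4c + 3·14 = 654.
4c = 654 − 42 = 612, so c = 153 px.

153 px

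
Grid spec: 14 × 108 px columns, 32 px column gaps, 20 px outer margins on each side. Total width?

Total width: 2·20 + 14·108 + 13·32 = 1968 px.

1968 px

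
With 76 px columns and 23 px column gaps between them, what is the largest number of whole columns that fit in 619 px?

Each extra column adds 76 + 23 = 99 px.
(619 + 23) / 99 = 6.48, so 6 columns fit.

6 columns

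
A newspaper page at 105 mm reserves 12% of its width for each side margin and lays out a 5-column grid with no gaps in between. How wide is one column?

15.96 mm

105 × (1 − 2·12%) = 105 × 76% = 79.8 mm for the columns.
5c = 79.8 → c = 15.96 mm.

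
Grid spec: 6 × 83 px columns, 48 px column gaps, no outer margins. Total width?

Summing: 498 + 240 = 738 px.

738 px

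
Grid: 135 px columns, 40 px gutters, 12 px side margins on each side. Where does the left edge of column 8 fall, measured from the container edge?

1237 px

Each column+gutter stride is 175 px; 7 of them past the 12 px margin is 12 + 1225 = 1237 px.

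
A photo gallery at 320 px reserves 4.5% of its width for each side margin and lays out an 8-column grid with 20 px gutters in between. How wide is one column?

Margins: 4.5% × 320 = 14.4 px each, so content = 320 − 28.8 = 291.2 px.
Subtracting 7 gutters of 20 leaves 151.2 for 8 columns, so c = 18.9 px.

18.9 px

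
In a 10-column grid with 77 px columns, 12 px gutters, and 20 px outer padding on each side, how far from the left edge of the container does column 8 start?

Column 8 starts at margin + 7·(column + gutter) = 20 + 7·89 = 643 px.

643 px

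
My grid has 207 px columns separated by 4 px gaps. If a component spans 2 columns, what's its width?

418 px

2-column span = 2·207 + 1·4 = 418 px.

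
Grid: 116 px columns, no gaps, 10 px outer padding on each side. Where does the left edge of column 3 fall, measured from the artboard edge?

242 px

Before column 3: the margin + 2 columns + 2 gaps.
Offset = 10 + 2·(116 + 0) = 10 + 232 = 242 px.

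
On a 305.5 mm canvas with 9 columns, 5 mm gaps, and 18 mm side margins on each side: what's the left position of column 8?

Take off 36 mm of margins, leaving 269.5 mm.
269.5 − 8·5 = 229.5; ÷9 gives c = 25.5 mm.
Each column+gutter stride is 30.5 mm; 7 of them past the 18 mm margin is 18 + 213.5 = 231.5 mm.

231.5 mm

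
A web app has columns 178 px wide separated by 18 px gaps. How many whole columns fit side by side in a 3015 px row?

15 columns

Each extra column adds 178 + 18 = 196 px.
(3015 + 18) / 196 = 15.47, so 15 columns fit.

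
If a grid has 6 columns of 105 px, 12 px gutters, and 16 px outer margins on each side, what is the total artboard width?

722 px

Adding margins, columns and gutters: 32 + 630 + 60 = 722 px.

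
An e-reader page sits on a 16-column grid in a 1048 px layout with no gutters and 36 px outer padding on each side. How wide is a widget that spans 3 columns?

Content width = 1048 − 2·36 = 976 px.
16c = 976 → c = 61 px.
3-column span = 3·61 = 183 px.

183 px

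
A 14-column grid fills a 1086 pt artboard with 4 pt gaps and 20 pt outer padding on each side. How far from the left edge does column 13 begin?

Take off 40 pt of margins, leaving 1046 pt.
1046 − 13·4 = 994; ÷14 gives c = 71 pt.
Each column+gutter stride is 75 pt; 12 of them past the 20 pt margin is 20 + 900 = 920 pt.

920 pt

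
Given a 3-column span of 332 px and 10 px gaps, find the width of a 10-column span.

1130 px

Subtracting 2 gaps of 10 leaves 312 for 3 columns, so c = 104 px.
10-column span = 10·104 + 9·10 = 1130 px.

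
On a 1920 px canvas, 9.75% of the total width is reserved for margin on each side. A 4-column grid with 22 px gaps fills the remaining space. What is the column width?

369.9 px

1920 × (1 − 2·9.75%) = 1920 × 80.5% = 1545.6 px for the columns.
Subtracting 3 gaps of 22 leaves 1479.6 for 4 columns, so c = 369.9 px.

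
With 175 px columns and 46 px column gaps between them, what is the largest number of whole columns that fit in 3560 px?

Each extra column adds 175 + 46 = 221 px.
(3560 + 46) / 221 = 16.32, so 16 columns fit.

16 columns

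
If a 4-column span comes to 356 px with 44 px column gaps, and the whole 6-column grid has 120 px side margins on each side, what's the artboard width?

4c + 3·44 = 356 → 4c = 224 → c = 56 px.
Total width: 2·120 + 6·56 + 5·44 = 796 px.

796 px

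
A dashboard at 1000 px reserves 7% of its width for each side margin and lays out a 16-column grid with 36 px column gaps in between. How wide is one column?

20 px

Each margin = 7% of 1000 = 70 px; content = 1000 − 2·70 = 860 px.
16 columns + 15 column gaps: 16c + 15·36 = 860.
16c = 860 − 540 = 320, so c = 20 px.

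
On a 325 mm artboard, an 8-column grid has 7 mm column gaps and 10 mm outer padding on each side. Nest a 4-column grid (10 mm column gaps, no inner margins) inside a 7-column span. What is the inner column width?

59 mm

Inside the margins: 325 − 20 = 305 mm.
8 columns + 7 column gaps: 8c + 7·7 = 305.
8c = 305 − 49 = 256, so c = 32 mm.
Span of 7: 7·32 + 6·7 = 224 + 42 = 266 mm.
266 − 3·10 = 236; ÷4 gives d = 59 mm.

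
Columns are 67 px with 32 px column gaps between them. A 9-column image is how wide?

859 px

9-column span = 9·67 + 8·32 = 859 px.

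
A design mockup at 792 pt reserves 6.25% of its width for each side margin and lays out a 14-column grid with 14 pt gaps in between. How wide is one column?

792 × (1 − 2·6.25%) = 792 × 87.5% = 693 pt for the columns.
14c + 13·14 = 693 → 14c = 511 → c = 36.5 pt.

36.5 pt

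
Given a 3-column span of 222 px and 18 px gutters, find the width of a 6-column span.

462 px

3 columns + 2 gutters: 3c + 2·18 = 222.
3c = 222 − 36 = 186, so c = 62 px.
6 columns plus 5 gutters: 372 + 90 = 462 px.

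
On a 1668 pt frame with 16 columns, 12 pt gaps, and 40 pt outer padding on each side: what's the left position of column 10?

Subtract both margins: 1668 − 2·40 = 1588 pt.
Subtracting 15 gaps of 12 leaves 1408 for 16 columns, so c = 88 pt.
Before column 10: the margin + 9 columns + 9 gaps.
Offset = 40 + 9·(88 + 12) = 40 + 900 = 940 pt.

940 pt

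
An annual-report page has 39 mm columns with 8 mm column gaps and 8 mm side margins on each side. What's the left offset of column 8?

337 mm

Column 8 starts at margin + 7·(column + gutter) = 8 + 7·47 = 337 mm.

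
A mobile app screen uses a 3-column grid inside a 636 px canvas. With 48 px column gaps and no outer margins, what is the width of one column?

180 px

Subtracting 2 column gaps of 48 leaves 540 for 3 columns, so c = 180 px.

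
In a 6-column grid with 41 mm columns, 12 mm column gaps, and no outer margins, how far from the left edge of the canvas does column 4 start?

No margin, so column 4 starts at 3·(column + gutter) = 3·53 = 159 mm.

159 mm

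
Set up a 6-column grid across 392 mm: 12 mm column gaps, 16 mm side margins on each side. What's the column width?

50 mm

Subtract both margins: 392 − 2·16 = 360 mm.
360 − 5·12 = 300; ÷6 gives c = 50 mm.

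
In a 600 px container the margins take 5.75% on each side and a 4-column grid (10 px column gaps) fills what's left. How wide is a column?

Each margin = 5.75% of 600 = 34.5 px; content = 600 − 2·34.5 = 531 px.
4 columns + 3 column gaps: 4c + 3·10 = 531.
4c = 531 − 30 = 501, so c = 125.25 px.

125.25 px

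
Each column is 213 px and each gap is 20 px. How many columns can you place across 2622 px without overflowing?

11 columns

11 columns: 11·213 + 10·20 = 2543 px ≤ 2622.
12 columns: 2776 px > 2622. So 11.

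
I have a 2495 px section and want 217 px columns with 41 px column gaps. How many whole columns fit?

9 columns

k columns need k·217 + (k−1)·41 = k·258 − 41.
k·258 − 41 ≤ 2495 → k ≤ 2536 / 258 ≈ 9.83, so k = 9.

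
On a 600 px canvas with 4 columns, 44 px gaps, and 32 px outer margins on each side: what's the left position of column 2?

Take off 64 px of margins, leaving 536 px.
Subtracting 3 gaps of 44 leaves 404 for 4 columns, so c = 101 px.
Column 2 starts at margin + 1·(column + gutter) = 32 + 1·145 = 177 px.

177 px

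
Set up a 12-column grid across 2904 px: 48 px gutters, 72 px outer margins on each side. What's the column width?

186 px

Content width = 2904 − 2·72 = 2760 px.
12 columns + 11 gutters: 12c + 11·48 = 2760.
12c = 2760 − 528 = 2232, so c = 186 px.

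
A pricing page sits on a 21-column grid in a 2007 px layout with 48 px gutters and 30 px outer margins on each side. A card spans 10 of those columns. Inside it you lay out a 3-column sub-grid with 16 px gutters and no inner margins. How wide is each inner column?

290 px

Subtract both margins: 2007 − 2·30 = 1947 px.
Subtracting 20 gutters of 48 leaves 987 for 21 columns, so c = 47 px.
Span of 10: 10·47 + 9·48 = 470 + 432 = 902 px.
Subtracting 2 gutters of 16 leaves 870 for 3 columns, so d = 290 px.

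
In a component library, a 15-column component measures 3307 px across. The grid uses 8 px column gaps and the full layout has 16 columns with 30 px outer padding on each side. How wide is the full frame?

Subtracting 14 column gaps of 8 leaves 3195 for 15 columns, so c = 213 px.
Adding margins, columns and gutters: 60 + 3408 + 120 = 3588 px.

3588 px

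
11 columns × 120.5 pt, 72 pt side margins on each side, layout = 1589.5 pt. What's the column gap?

Inside the margins: 1589.5 − 144 = 1445.5 pt.
Columns use 1325.5 pt, leaving 120 pt across 10 column gaps = 12 pt each.

12 pt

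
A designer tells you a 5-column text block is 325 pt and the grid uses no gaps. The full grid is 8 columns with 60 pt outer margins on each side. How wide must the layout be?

325 / 5 = 65 pt per column.
Total width: 2·60 + 8·65 = 640 pt.

640 pt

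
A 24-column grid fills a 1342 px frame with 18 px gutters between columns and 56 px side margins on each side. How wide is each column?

34 px

Content width = 1342 − 2·56 = 1230 px.
1230 − 23·18 = 816; ÷24 gives c = 34 px.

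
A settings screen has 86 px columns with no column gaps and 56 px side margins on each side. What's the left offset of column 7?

Before column 7: the margin + 6 columns + 6 column gaps.
Offset = 56 + 6·(86 + 0) = 56 + 516 = 572 px.

572 px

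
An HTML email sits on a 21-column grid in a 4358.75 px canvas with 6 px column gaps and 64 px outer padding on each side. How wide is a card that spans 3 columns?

599.25 px

Subtract both margins: 4358.75 − 2·64 = 4230.75 px.
4230.75 − 20·6 = 4110.75; ÷21 gives c = 195.75 px.
3-column span = 3·195.75 + 2·6 = 599.25 px.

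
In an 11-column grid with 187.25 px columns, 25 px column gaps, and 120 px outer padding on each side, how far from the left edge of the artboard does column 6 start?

1181.25 px

Column 6 starts at margin + 5·(column + gutter) = 120 + 5·212.25 = 1181.25 px.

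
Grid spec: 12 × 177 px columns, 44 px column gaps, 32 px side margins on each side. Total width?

Adding margins, columns and gutters: 64 + 2124 + 484 = 2672 px.

2672 px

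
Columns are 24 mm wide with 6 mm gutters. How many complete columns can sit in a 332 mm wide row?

11 columns

k columns need k·24 + (k−1)·6 = k·30 − 6.
k·30 − 6 ≤ 332 → k ≤ 338 / 30 ≈ 11.27, so k = 11.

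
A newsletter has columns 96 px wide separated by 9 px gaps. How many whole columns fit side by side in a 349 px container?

3 columns

3 columns: 3·96 + 2·9 = 306 px ≤ 349.
4 columns: 411 px > 349. So 3.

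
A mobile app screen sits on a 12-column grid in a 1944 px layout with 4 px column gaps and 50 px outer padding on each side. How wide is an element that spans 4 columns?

612 px

Take off 100 px of margins, leaving 1844 px.
12 columns + 11 column gaps: 12c + 11·4 = 1844.
12c = 1844 − 44 = 1800, so c = 150 px.
Span of 4: 4·150 + 3·4 = 600 + 12 = 612 px.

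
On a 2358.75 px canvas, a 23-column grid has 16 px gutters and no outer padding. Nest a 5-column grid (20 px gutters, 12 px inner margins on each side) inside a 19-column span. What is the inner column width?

368.35 px

Subtracting 22 gutters of 16 leaves 2006.75 for 23 columns, so c = 87.25 px.
19 columns plus 18 gutters: 1657.75 + 288 = 1945.75 px.
Inner content = 1945.75 − 2·12 = 1921.75 px.
Subtracting 4 gutters of 20 leaves 1841.75 for 5 columns, so d = 368.35 px.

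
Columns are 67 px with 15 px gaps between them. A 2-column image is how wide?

149 px

2 columns plus 1 gap: 134 + 15 = 149 px.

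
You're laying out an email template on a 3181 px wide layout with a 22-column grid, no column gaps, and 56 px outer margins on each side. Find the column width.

Inside the margins: 3181 − 112 = 3069 px.
22c = 3069 → c = 139.5 px.

139.5 px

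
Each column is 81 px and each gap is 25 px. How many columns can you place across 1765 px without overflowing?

16 columns: 16·81 + 15·25 = 1671 px ≤ 1765.
17 columns: 1777 px > 1765. So 16.

16 columns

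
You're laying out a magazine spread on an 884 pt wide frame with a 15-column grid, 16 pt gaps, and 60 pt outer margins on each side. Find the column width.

Inside the margins: 884 − 120 = 764 pt.
15c + 14·16 = 764 → 15c = 540 → c = 36 pt.

36 pt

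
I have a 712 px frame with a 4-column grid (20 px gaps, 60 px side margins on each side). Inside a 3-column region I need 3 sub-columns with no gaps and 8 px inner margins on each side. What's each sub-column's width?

141 px

Outer content = 712 − 2·60 = 592 px.
4 columns + 3 gaps: 4c + 3·20 = 592.
4c = 592 − 60 = 532, so c = 133 px.
3 columns plus 2 gaps: 399 + 40 = 439 px.
Inner content = 439 − 2·8 = 423 px.
With no gaps, each column is 423/3 = 141 px.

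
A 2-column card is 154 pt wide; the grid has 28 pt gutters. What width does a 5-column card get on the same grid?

427 pt

2 columns + 1 gutter: 2c + 1·28 = 154.
2c = 154 − 28 = 126, so c = 63 pt.
5-column span = 5·63 + 4·28 = 427 pt.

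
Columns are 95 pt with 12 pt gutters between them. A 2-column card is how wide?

Span of 2: 2·95 + 1·12 = 190 + 12 = 202 pt.

202 pt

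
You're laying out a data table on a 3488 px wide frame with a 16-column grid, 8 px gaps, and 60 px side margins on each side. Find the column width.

203 px

Content width = 3488 − 2·60 = 3368 px.
16 columns + 15 gaps: 16c + 15·8 = 3368.
16c = 3368 − 120 = 3248, so c = 203 px.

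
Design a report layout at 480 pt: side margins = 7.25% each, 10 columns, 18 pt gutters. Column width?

Margins: 7.25% × 480 = 34.8 pt each, so content = 480 − 69.6 = 410.4 pt.
410.4 − 9·18 = 248.4; ÷10 gives c = 24.84 pt.

24.84 pt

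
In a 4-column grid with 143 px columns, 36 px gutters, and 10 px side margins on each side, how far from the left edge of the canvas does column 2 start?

Before column 2: the margin + 1 column + 1 gutter.
Offset = 10 + 1·(143 + 36) = 10 + 179 = 189 px.

189 px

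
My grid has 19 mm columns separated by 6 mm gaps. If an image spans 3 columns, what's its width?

3 columns plus 2 gaps: 57 + 12 = 69 mm.

69 mm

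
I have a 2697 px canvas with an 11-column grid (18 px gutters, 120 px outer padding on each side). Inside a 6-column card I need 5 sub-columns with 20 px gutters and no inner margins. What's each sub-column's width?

250.4 px

Outer content = 2697 − 2·120 = 2457 px.
11 columns + 10 gutters: 11c + 10·18 = 2457.
11c = 2457 − 180 = 2277, so c = 207 px.
Span of 6: 6·207 + 5·18 = 1242 + 90 = 1332 px.
1332 − 4·20 = 1252; ÷5 gives d = 250.4 px.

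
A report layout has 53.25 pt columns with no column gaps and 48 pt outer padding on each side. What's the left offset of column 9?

474 pt

Column 9 starts at margin + 8·(column + gutter) = 48 + 8·53.25 = 474 pt.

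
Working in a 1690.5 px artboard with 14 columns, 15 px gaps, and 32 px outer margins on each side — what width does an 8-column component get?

Content width = 1690.5 − 2·32 = 1626.5 px.
Subtracting 13 gaps of 15 leaves 1431.5 for 14 columns, so c = 102.25 px.
8 columns plus 7 gaps: 818 + 105 = 923 px.

923 px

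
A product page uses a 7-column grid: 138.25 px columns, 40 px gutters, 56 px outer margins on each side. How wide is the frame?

1319.75 px

Total width: 2·56 + 7·138.25 + 6·40 = 1319.75 px.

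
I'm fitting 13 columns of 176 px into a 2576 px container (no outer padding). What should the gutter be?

24 px

Columns use 2288 px, leaving 288 px across 12 gutters = 24 px each.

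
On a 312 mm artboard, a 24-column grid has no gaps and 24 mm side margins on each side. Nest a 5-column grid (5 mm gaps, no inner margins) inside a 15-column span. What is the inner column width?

29 mm

Inside the margins: 312 − 48 = 264 mm.
24c = 264 → c = 11 mm.
15-column span = 15·11 = 165 mm.
Subtracting 4 gaps of 5 leaves 145 for 5 columns, so d = 29 mm.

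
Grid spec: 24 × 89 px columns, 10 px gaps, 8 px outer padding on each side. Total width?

2382 px

Container = 2·8 + 24·89 + 23·10 = 16 + 2136 + 230 = 2382 px.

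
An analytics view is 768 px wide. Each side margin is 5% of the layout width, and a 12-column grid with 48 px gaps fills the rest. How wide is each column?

13.6 px

Each margin = 5% of 768 = 38.4 px; content = 768 − 2·38.4 = 691.2 px.
Subtracting 11 gaps of 48 leaves 163.2 for 12 columns, so c = 13.6 px.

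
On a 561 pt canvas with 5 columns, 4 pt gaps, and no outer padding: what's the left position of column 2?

5c + 4·4 = 561 → 5c = 545 → c = 109 pt.
Before column 2: 1 column + 1 gap.
Offset = 1·(109 + 4) = 1·113 = 113 pt.

113 pt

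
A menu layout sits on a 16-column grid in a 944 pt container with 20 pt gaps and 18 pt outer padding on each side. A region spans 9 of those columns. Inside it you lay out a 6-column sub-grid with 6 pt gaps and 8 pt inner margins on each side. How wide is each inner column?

76 pt

Take off 36 pt of margins, leaving 908 pt.
16c + 15·20 = 908 → 16c = 608 → c = 38 pt.
Span of 9: 9·38 + 8·20 = 342 + 160 = 502 pt.
Inner content = 502 − 2·8 = 486 pt.
6 columns + 5 gaps: 6d + 5·6 = 486.
6d = 486 − 30 = 456, so d = 76 pt.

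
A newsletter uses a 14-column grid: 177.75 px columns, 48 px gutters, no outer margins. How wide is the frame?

3112.5 px

Frame = 14·177.75 + 13·48 = 2488.5 + 624 = 3112.5 px.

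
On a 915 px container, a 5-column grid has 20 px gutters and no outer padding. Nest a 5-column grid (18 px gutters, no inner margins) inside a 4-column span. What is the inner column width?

131.2 px

Subtracting 4 gutters of 20 leaves 835 for 5 columns, so c = 167 px.
4-column span = 4·167 + 3·20 = 728 px.
5 columns + 4 gutters: 5d + 4·18 = 728.
5d = 728 − 72 = 656, so d = 131.2 px.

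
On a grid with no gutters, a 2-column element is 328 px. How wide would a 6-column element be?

2c = 328 → c = 164 px.
6-column span = 6·164 = 984 px.

984 px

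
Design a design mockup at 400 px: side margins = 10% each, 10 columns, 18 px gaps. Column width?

Margins: 10% × 400 = 40 px each, so content = 400 − 80 = 320 px.
Subtracting 9 gaps of 18 leaves 158 for 10 columns, so c = 15.8 px.

15.8 px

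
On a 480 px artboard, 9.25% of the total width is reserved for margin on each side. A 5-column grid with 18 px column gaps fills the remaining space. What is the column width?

63.84 px

Each margin = 9.25% of 480 = 44.4 px; content = 480 − 2·44.4 = 391.2 px.
5 columns + 4 column gaps: 5c + 4·18 = 391.2.
5c = 391.2 − 72 = 319.2, so c = 63.84 px.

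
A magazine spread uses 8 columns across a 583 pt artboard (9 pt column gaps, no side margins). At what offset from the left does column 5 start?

296 pt

583 − 7·9 = 520; ÷8 gives c = 65 pt.
Each column+gutter stride is 74 pt; with no margin, 4 of them is 296 pt.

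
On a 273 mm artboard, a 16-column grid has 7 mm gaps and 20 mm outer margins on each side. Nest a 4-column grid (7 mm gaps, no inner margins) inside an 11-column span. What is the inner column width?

Inside the margins: 273 − 40 = 233 mm.
Subtracting 15 gaps of 7 leaves 128 for 16 columns, so c = 8 mm.
11 columns plus 10 gaps: 88 + 70 = 158 mm.
Subtracting 3 gaps of 7 leaves 137 for 4 columns, so d = 34.25 mm.

34.25 mm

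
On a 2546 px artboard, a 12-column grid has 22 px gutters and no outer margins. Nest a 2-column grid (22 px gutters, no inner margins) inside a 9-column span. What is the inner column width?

941 px

12 columns + 11 gutters: 12c + 11·22 = 2546.
12c = 2546 − 242 = 2304, so c = 192 px.
Span of 9: 9·192 + 8·22 = 1728 + 176 = 1904 px.
2d + 1·22 = 1904 → 2d = 1882 → d = 941 px.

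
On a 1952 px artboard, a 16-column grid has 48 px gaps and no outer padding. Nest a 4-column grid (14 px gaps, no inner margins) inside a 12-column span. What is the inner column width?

16 columns + 15 gaps: 16c + 15·48 = 1952.
16c = 1952 − 720 = 1232, so c = 77 px.
12-column span = 12·77 + 11·48 = 1452 px.
1452 − 3·14 = 1410; ÷4 gives d = 352.5 px.

352.5 px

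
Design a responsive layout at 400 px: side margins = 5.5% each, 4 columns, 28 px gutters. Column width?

Margins: 5.5% × 400 = 22 px each, so content = 400 − 44 = 356 px.
356 − 3·28 = 272; ÷4 gives c = 68 px.

68 px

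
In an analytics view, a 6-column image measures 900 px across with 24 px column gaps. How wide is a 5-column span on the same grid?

6c + 5·24 = 900 → 6c = 780 → c = 130 px.
5-column span = 5·130 + 4·24 = 746 px.

746 px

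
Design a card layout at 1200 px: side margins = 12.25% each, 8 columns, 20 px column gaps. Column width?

95.75 px

Margins: 12.25% × 1200 = 147 px each, so content = 1200 − 294 = 906 px.
906 − 7·20 = 766; ÷8 gives c = 95.75 px.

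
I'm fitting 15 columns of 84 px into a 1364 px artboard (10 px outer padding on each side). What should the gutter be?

6 px

Subtract both margins: 1364 − 2·10 = 1344 px.
Columns use 1260 px, leaving 84 px across 14 gutters = 6 px each.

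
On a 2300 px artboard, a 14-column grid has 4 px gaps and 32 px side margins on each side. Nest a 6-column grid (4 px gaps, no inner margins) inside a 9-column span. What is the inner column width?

Take off 64 px of margins, leaving 2236 px.
14 columns + 13 gaps: 14c + 13·4 = 2236.
14c = 2236 − 52 = 2184, so c = 156 px.
Span of 9: 9·156 + 8·4 = 1404 + 32 = 1436 px.
1436 − 5·4 = 1416; ÷6 gives d = 236 px.

236 px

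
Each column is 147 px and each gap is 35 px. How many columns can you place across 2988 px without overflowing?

Each extra column adds 147 + 35 = 182 px.
(2988 + 35) / 182 = 16.61, so 16 columns fit.

16 columns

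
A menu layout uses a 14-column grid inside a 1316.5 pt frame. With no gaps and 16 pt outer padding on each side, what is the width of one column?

91.75 pt

Inside the margins: 1316.5 − 32 = 1284.5 pt.
With no gaps, each column is 1284.5/14 = 91.75 pt.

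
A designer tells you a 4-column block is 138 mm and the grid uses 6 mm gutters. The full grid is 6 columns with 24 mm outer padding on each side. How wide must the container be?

138 − 3·6 = 120; ÷4 gives c = 30 mm.
Total width: 2·24 + 6·30 + 5·6 = 258 mm.

258 mm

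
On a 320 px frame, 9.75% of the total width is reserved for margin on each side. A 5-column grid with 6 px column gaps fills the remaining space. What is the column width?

Margins: 9.75% × 320 = 31.2 px each, so content = 320 − 62.4 = 257.6 px.
Subtracting 4 column gaps of 6 leaves 233.6 for 5 columns, so c = 46.72 px.

46.72 px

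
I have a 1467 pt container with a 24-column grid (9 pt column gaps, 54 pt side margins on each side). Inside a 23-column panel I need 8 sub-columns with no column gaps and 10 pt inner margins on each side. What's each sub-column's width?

160.25 pt

Inside the margins: 1467 − 108 = 1359 pt.
1359 − 23·9 = 1152; ÷24 gives c = 48 pt.
23 columns plus 22 column gaps: 1104 + 198 = 1302 pt.
Inner content = 1302 − 2·10 = 1282 pt.
1282 / 8 = 160.25 pt per column.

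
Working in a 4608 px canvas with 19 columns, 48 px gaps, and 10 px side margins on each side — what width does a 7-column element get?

Content width = 4608 − 2·10 = 4588 px.
Subtracting 18 gaps of 48 leaves 3724 for 19 columns, so c = 196 px.
7 columns plus 6 gaps: 1372 + 288 = 1660 px.

1660 px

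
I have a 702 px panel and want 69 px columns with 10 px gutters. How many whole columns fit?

Each extra column adds 69 + 10 = 79 px.
(702 + 10) / 79 = 9.01, so 9 columns fit.

9 columns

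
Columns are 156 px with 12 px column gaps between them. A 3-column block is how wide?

Span of 3: 3·156 + 2·12 = 468 + 24 = 492 px.

492 px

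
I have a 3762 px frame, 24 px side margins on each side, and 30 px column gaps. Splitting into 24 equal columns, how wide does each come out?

126 px

Content width = 3762 − 2·24 = 3714 px.
3714 − 23·30 = 3024; ÷24 gives c = 126 px.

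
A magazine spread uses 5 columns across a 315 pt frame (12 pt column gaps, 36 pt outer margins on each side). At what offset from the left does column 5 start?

Take off 72 pt of margins, leaving 243 pt.
243 − 4·12 = 195; ÷5 gives c = 39 pt.
Each column+gutter stride is 51 pt; 4 of them past the 36 pt margin is 36 + 204 = 240 pt.

240 pt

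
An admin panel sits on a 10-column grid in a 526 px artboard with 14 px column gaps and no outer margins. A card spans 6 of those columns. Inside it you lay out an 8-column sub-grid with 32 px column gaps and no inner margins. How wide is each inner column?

10.75 px

526 − 9·14 = 400; ÷10 gives c = 40 px.
6-column span = 6·40 + 5·14 = 310 px.
310 − 7·32 = 86; ÷8 gives d = 10.75 px.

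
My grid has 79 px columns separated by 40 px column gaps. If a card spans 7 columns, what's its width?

7-column span = 7·79 + 6·40 = 793 px.

793 px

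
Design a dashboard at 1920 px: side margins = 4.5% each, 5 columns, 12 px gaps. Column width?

Each margin = 4.5% of 1920 = 86.4 px; content = 1920 − 2·86.4 = 1747.2 px.
1747.2 − 4·12 = 1699.2; ÷5 gives c = 339.84 px.

339.84 px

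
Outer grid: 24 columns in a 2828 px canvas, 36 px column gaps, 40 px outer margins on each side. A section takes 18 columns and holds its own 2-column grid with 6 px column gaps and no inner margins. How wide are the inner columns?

1023 px

Outer content = 2828 − 2·40 = 2748 px.
Subtracting 23 column gaps of 36 leaves 1920 for 24 columns, so c = 80 px.
Span of 18: 18·80 + 17·36 = 1440 + 612 = 2052 px.
Subtracting 1 column gap of 6 leaves 2046 for 2 columns, so d = 1023 px.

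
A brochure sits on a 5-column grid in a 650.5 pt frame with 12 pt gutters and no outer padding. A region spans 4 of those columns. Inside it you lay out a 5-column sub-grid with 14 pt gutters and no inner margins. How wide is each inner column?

92.4 pt

650.5 − 4·12 = 602.5; ÷5 gives c = 120.5 pt.
4-column span = 4·120.5 + 3·12 = 518 pt.
5d + 4·14 = 518 → 5d = 462 → d = 92.4 pt.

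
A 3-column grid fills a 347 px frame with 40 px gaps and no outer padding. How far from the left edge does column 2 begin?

Subtracting 2 gaps of 40 leaves 267 for 3 columns, so c = 89 px.
No margin, so column 2 starts at 1·(column + gutter) = 1·129 = 129 px.

129 px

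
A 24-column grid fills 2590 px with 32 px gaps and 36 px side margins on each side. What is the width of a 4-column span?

393 px

Content width = 2590 − 2·36 = 2518 px.
2518 − 23·32 = 1782; ÷24 gives c = 74.25 px.
4 columns plus 3 gaps: 297 + 96 = 393 px.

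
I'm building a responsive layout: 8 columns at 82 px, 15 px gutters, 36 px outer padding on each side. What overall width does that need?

833 px

Adding margins, columns and gutters: 72 + 656 + 105 = 833 px.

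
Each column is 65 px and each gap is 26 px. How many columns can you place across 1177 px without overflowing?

13 columns: 13·65 + 12·26 = 1157 px ≤ 1177.
14 columns: 1248 px > 1177. So 13.

13 columns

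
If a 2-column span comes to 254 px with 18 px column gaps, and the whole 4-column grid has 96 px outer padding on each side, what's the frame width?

718 px

254 − 1·18 = 236; ÷2 gives c = 118 px.
Total width: 2·96 + 4·118 + 3·18 = 718 px.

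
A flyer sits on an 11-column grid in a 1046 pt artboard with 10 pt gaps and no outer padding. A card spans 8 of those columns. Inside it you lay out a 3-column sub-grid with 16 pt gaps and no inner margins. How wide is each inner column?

11c + 10·10 = 1046 → 11c = 946 → c = 86 pt.
Span of 8: 8·86 + 7·10 = 688 + 70 = 758 pt.
3 columns + 2 gaps: 3d + 2·16 = 758.
3d = 758 − 32 = 726, so d = 242 pt.

242 pt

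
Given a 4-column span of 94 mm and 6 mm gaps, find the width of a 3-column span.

Subtracting 3 gaps of 6 leaves 76 for 4 columns, so c = 19 mm.
Span of 3: 3·19 + 2·6 = 57 + 12 = 69 mm.

69 mm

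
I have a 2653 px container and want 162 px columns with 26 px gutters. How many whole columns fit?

14 columns: 14·162 + 13·26 = 2606 px ≤ 2653.
15 columns: 2794 px > 2653. So 14.

14 columns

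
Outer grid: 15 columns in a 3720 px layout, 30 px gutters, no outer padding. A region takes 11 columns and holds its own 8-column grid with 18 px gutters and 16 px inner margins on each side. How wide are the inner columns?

320.25 px

15 columns + 14 gutters: 15c + 14·30 = 3720.
15c = 3720 − 420 = 3300, so c = 220 px.
Span of 11: 11·220 + 10·30 = 2420 + 300 = 2720 px.
Inner content = 2720 − 2·16 = 2688 px.
8 columns + 7 gutters: 8d + 7·18 = 2688.
8d = 2688 − 126 = 2562, so d = 320.25 px.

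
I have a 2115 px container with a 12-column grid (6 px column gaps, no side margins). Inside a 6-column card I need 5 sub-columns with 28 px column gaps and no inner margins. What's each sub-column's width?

Subtracting 11 column gaps of 6 leaves 2049 for 12 columns, so c = 170.75 px.
6-column span = 6·170.75 + 5·6 = 1054.5 px.
5d + 4·28 = 1054.5 → 5d = 942.5 → d = 188.5 px.

188.5 px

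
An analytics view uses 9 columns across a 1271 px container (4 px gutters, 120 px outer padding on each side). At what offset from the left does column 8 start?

Subtract both margins: 1271 − 2·120 = 1031 px.
Subtracting 8 gutters of 4 leaves 999 for 9 columns, so c = 111 px.
Before column 8: the margin + 7 columns + 7 gutters.
Offset = 120 + 7·(111 + 4) = 120 + 805 = 925 px.

925 px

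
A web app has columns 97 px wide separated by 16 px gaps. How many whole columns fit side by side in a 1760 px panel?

15 columns

Each extra column adds 97 + 16 = 113 px.
(1760 + 16) / 113 = 15.72, so 15 columns fit.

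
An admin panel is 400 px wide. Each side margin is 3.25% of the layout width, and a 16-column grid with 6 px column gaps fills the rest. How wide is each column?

17.75 px

Each margin = 3.25% of 400 = 13 px; content = 400 − 2·13 = 374 px.
16 columns + 15 column gaps: 16c + 15·6 = 374.
16c = 374 − 90 = 284, so c = 17.75 px.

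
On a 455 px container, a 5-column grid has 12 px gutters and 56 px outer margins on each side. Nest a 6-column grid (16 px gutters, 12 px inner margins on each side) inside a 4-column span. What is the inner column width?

28 px

Subtract both margins: 455 − 2·56 = 343 px.
Subtracting 4 gutters of 12 leaves 295 for 5 columns, so c = 59 px.
Span of 4: 4·59 + 3·12 = 236 + 36 = 272 px.
Inner content = 272 − 2·12 = 248 px.
248 − 5·16 = 168; ÷6 gives d = 28 px.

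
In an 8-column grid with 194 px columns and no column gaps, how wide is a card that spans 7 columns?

7-column span = 7·194 = 1358 px.

1358 px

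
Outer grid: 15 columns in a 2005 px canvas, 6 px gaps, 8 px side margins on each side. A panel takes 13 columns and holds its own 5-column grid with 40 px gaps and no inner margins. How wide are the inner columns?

312.6 px

Outer content = 2005 − 2·8 = 1989 px.
15c + 14·6 = 1989 → 15c = 1905 → c = 127 px.
13 columns plus 12 gaps: 1651 + 72 = 1723 px.
5d + 4·40 = 1723 → 5d = 1563 → d = 312.6 px.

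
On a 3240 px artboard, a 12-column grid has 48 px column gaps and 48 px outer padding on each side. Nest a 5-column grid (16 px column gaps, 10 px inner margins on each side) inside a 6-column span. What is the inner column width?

Take off 96 px of margins, leaving 3144 px.
12 columns + 11 column gaps: 12c + 11·48 = 3144.
12c = 3144 − 528 = 2616, so c = 218 px.
6-column span = 6·218 + 5·48 = 1548 px.
Inner content = 1548 − 2·10 = 1528 px.
5 columns + 4 column gaps: 5d + 4·16 = 1528.
5d = 1528 − 64 = 1464, so d = 292.8 px.

292.8 px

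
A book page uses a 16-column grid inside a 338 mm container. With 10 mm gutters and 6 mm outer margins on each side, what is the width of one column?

11 mm

Take off 12 mm of margins, leaving 326 mm.
16 columns + 15 gutters: 16c + 15·10 = 326.
16c = 326 − 150 = 176, so c = 11 mm.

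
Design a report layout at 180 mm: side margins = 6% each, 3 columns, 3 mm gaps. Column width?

180 × (1 − 2·6%) = 180 × 88% = 158.4 mm for the columns.
158.4 − 2·3 = 152.4; ÷3 gives c = 50.8 mm.

50.8 mm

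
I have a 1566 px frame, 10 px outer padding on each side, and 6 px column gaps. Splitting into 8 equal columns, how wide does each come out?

188 px

Inside the margins: 1566 − 20 = 1546 px.
Subtracting 7 column gaps of 6 leaves 1504 for 8 columns, so c = 188 px.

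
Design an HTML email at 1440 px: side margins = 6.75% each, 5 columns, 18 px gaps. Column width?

234.72 px

1440 × (1 − 2·6.75%) = 1440 × 86.5% = 1245.6 px for the columns.
5c + 4·18 = 1245.6 → 5c = 1173.6 → c = 234.72 px.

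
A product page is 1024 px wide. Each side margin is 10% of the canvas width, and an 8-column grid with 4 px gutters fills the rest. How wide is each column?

98.9 px

Each margin = 10% of 1024 = 102.4 px; content = 1024 − 2·102.4 = 819.2 px.
Subtracting 7 gutters of 4 leaves 791.2 for 8 columns, so c = 98.9 px.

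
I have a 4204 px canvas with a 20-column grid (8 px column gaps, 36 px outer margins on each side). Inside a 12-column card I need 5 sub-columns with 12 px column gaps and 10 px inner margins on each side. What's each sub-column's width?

Outer content = 4204 − 2·36 = 4132 px.
20c + 19·8 = 4132 → 20c = 3980 → c = 199 px.
Span of 12: 12·199 + 11·8 = 2388 + 88 = 2476 px.
Inner content = 2476 − 2·10 = 2456 px.
5d + 4·12 = 2456 → 5d = 2408 → d = 481.6 px.

481.6 px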